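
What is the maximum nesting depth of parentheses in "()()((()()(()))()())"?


Input: "()()((()()(()))()())"
Tracking depth:
  Position 0 '(': depth becomes 1
  Position 1 ')': depth becomes 0
  Position 2 '(': depth becomes 1
  Position 3 ')': depth becomes 0
  Position 4 '(': depth becomes 1
  Position 5 '(': depth becomes 2
  Position 6 '(': depth becomes 3
  Position 7 ')': depth becomes 2
  Position 8 '(': depth becomes 3
  Position 9 ')': depth becomes 2
  Position 10 '(': depth becomes 3
  Position 11 '(': depth becomes 4
  Position 12 ')': depth becomes 3
  Position 13 ')': depth becomes 2
  Position 14 ')': depth becomes 1
  Position 15 '(': depth becomes 2
  Position 16 ')': depth becomes 1
  Position 17 '(': depth becomes 2
  Position 18 ')': depth becomes 1
  Position 19 ')': depth becomes 0
Maximum depth reached: 4

4


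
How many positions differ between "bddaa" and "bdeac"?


Comparing "bddaa" and "bdeac" position by position:
  Position 0: 'b' vs 'b' => same
  Position 1: 'd' vs 'd' => same
  Position 2: 'd' vs 'e' => DIFFER
  Position 3: 'a' vs 'a' => same
  Position 4: 'a' vs 'c' => DIFFER
Positions that differ: 2

2


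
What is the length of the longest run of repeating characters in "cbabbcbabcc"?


Input: "cbabbcbabcc"
Scanning for longest run:
  Position 1 ('b'): new char, reset run to 1
  Position 2 ('a'): new char, reset run to 1
  Position 3 ('b'): new char, reset run to 1
  Position 4 ('b'): continues run of 'b', length=2
  Position 5 ('c'): new char, reset run to 1
  Position 6 ('b'): new char, reset run to 1
  Position 7 ('a'): new char, reset run to 1
  Position 8 ('b'): new char, reset run to 1
  Position 9 ('c'): new char, reset run to 1
  Position 10 ('c'): continues run of 'c', length=2
Longest run: 'b' with length 2

2


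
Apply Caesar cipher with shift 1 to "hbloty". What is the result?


Caesar cipher: shift "hbloty" by 1
  'h' (pos 7) + 1 = pos 8 = 'i'
  'b' (pos 1) + 1 = pos 2 = 'c'
  'l' (pos 11) + 1 = pos 12 = 'm'
  'o' (pos 14) + 1 = pos 15 = 'p'
  't' (pos 19) + 1 = pos 20 = 'u'
  'y' (pos 24) + 1 = pos 25 = 'z'
Result: icmpuz

icmpuz


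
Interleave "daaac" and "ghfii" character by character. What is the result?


Interleaving "daaac" and "ghfii":
  Position 0: 'd' from first, 'g' from second => "dg"
  Position 1: 'a' from first, 'h' from second => "ah"
  Position 2: 'a' from first, 'f' from second => "af"
  Position 3: 'a' from first, 'i' from second => "ai"
  Position 4: 'c' from first, 'i' from second => "ci"
Result: dgahafaici

dgahafaici


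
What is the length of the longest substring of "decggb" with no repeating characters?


Input: "decggb"
Sliding window (track last position of each char):
  Position 0 ('d'): window [0,0] length 1 -- new best
  Position 1 ('e'): window [0,1] length 2 -- new best
  Position 2 ('c'): window [0,2] length 3 -- new best
  Position 3 ('g'): window [0,3] length 4 -- new best
  Position 4 ('g'): repeat (last at 3), move window start to 4
  Position 4 ('g'): window [4,4] length 1
  Position 5 ('b'): window [4,5] length 2
Longest substring with no repeats: "decg" with length 4

4


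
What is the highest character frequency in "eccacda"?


Input: eccacda
Character counts:
  'a': 2
  'c': 3
  'd': 1
  'e': 1
Maximum frequency: 3

3


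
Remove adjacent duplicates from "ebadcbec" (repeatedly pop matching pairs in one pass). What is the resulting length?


Input: ebadcbec
Stack-based adjacent duplicate removal:
  Read 'e': push. Stack: e
  Read 'b': push. Stack: eb
  Read 'a': push. Stack: eba
  Read 'd': push. Stack: ebad
  Read 'c': push. Stack: ebadc
  Read 'b': push. Stack: ebadcb
  Read 'e': push. Stack: ebadcbe
  Read 'c': push. Stack: ebadcbec
Final stack: "ebadcbec" (length 8)

8


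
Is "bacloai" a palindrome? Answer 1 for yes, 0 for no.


Input: bacloai
Reversed: iaolcab
  Compare pos 0 ('b') with pos 6 ('i'): MISMATCH
  Compare pos 1 ('a') with pos 5 ('a'): match
  Compare pos 2 ('c') with pos 4 ('o'): MISMATCH
Result: not a palindrome

0


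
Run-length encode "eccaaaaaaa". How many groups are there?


Input: eccaaaaaaa
Scanning for consecutive runs:
  Group 1: 'e' x 1 (positions 0-0)
  Group 2: 'c' x 2 (positions 1-2)
  Group 3: 'a' x 7 (positions 3-9)
Total groups: 3

3


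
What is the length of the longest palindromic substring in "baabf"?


Input: "baabf"
Checking substrings for palindromes:
  [0:4] "baab" (len 4) => palindrome
  [1:3] "aa" (len 2) => palindrome
Longest palindromic substring: "baab" with length 4

4


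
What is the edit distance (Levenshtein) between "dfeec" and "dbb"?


Computing edit distance: "dfeec" -> "dbb"
DP table:
           d    b    b
      0    1    2    3
  d   1    0    1    2
  f   2    1    1    2
  e   3    2    2    2
  e   4    3    3    3
  c   5    4    4    4
Edit distance = dp[5][3] = 4

4


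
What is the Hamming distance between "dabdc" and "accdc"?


Comparing "dabdc" and "accdc" position by position:
  Position 0: 'd' vs 'a' => differ
  Position 1: 'a' vs 'c' => differ
  Position 2: 'b' vs 'c' => differ
  Position 3: 'd' vs 'd' => same
  Position 4: 'c' vs 'c' => same
Total differences (Hamming distance): 3

3


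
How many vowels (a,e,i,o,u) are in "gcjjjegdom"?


Input: gcjjjegdom
Checking each character:
  'g' at position 0: consonant
  'c' at position 1: consonant
  'j' at position 2: consonant
  'j' at position 3: consonant
  'j' at position 4: consonant
  'e' at position 5: vowel (running total: 1)
  'g' at position 6: consonant
  'd' at position 7: consonant
  'o' at position 8: vowel (running total: 2)
  'm' at position 9: consonant
Total vowels: 2

2


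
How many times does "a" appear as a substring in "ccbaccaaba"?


Searching for "a" in "ccbaccaaba"
Scanning each position:
  Position 0: "c" => no
  Position 1: "c" => no
  Position 2: "b" => no
  Position 3: "a" => MATCH
  Position 4: "c" => no
  Position 5: "c" => no
  Position 6: "a" => MATCH
  Position 7: "a" => MATCH
  Position 8: "b" => no
  Position 9: "a" => MATCH
Total occurrences: 4

4


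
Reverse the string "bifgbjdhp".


Input: bifgbjdhp
Reading characters right to left:
  Position 8: 'p'
  Position 7: 'h'
  Position 6: 'd'
  Position 5: 'j'
  Position 4: 'b'
  Position 3: 'g'
  Position 2: 'f'
  Position 1: 'i'
  Position 0: 'b'
Reversed: phdjbgfib

phdjbgfib


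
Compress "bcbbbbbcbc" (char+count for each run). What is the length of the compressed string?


Input: bcbbbbbcbc
Runs:
  'b' x 1 => "b1"
  'c' x 1 => "c1"
  'b' x 5 => "b5"
  'c' x 1 => "c1"
  'b' x 1 => "b1"
  'c' x 1 => "c1"
Compressed: "b1c1b5c1b1c1"
Compressed length: 12

12


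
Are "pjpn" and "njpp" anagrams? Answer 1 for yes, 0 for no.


Strings: "pjpn", "njpp"
Sorted first:  jnpp
Sorted second: jnpp
Sorted forms match => anagrams

1


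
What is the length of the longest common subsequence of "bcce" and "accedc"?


LCS of "bcce" and "accedc"
DP table:
           a    c    c    e    d    c
      0    0    0    0    0    0    0
  b   0    0    0    0    0    0    0
  c   0    0    1    1    1    1    1
  c   0    0    1    2    2    2    2
  e   0    0    1    2    3    3    3
LCS length = dp[4][6] = 3

3


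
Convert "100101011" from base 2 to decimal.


Input: "100101011" in base 2
Positional expansion:
  Digit '1' (value 1) x 2^8 = 256
  Digit '0' (value 0) x 2^7 = 0
  Digit '0' (value 0) x 2^6 = 0
  Digit '1' (value 1) x 2^5 = 32
  Digit '0' (value 0) x 2^4 = 0
  Digit '1' (value 1) x 2^3 = 8
  Digit '0' (value 0) x 2^2 = 0
  Digit '1' (value 1) x 2^1 = 2
  Digit '1' (value 1) x 2^0 = 1
Sum = 299

299


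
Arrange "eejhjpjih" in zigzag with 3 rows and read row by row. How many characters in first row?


Zigzag "eejhjpjih" into 3 rows:
Placing characters:
  'e' => row 0
  'e' => row 1
  'j' => row 2
  'h' => row 1
  'j' => row 0
  'p' => row 1
  'j' => row 2
  'i' => row 1
  'h' => row 0
Rows:
  Row 0: "ejh"
  Row 1: "ehpi"
  Row 2: "jj"
First row length: 3

3


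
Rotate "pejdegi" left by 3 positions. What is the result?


Input: "pejdegi", rotate left by 3
First 3 characters: "pej"
Remaining characters: "degi"
Concatenate remaining + first: "degi" + "pej" = "degipej"

degipej


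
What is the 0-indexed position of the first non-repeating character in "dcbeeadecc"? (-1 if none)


Input: dcbeeadecc
Character frequencies:
  'a': 1
  'b': 1
  'c': 3
  'd': 2
  'e': 3
Scanning left to right for freq == 1:
  Position 0 ('d'): freq=2, skip
  Position 1 ('c'): freq=3, skip
  Position 2 ('b'): unique! => answer = 2

2


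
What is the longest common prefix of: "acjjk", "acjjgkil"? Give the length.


Words: acjjk, acjjgkil
  Position 0: all 'a' => match
  Position 1: all 'c' => match
  Position 2: all 'j' => match
  Position 3: all 'j' => match
  Position 4: ('k', 'g') => mismatch, stop
LCP = "acjj" (length 4)

4


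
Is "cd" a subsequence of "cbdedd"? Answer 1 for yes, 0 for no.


Check if "cd" is a subsequence of "cbdedd"
Greedy scan:
  Position 0 ('c'): matches sub[0] = 'c'
  Position 1 ('b'): no match needed
  Position 2 ('d'): matches sub[1] = 'd'
  Position 3 ('e'): no match needed
  Position 4 ('d'): no match needed
  Position 5 ('d'): no match needed
All 2 characters matched => is a subsequence

1


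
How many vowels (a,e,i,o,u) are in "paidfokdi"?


Input: paidfokdi
Checking each character:
  'p' at position 0: consonant
  'a' at position 1: vowel (running total: 1)
  'i' at position 2: vowel (running total: 2)
  'd' at position 3: consonant
  'f' at position 4: consonant
  'o' at position 5: vowel (running total: 3)
  'k' at position 6: consonant
  'd' at position 7: consonant
  'i' at position 8: vowel (running total: 4)
Total vowels: 4

4


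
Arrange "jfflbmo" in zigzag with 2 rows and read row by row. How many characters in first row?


Zigzag "jfflbmo" into 2 rows:
Placing characters:
  'j' => row 0
  'f' => row 1
  'f' => row 0
  'l' => row 1
  'b' => row 0
  'm' => row 1
  'o' => row 0
Rows:
  Row 0: "jfbo"
  Row 1: "flm"
First row length: 4

4


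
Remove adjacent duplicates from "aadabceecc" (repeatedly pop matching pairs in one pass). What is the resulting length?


Input: aadabceecc
Stack-based adjacent duplicate removal:
  Read 'a': push. Stack: a
  Read 'a': matches stack top 'a' => pop. Stack: (empty)
  Read 'd': push. Stack: d
  Read 'a': push. Stack: da
  Read 'b': push. Stack: dab
  Read 'c': push. Stack: dabc
  Read 'e': push. Stack: dabce
  Read 'e': matches stack top 'e' => pop. Stack: dabc
  Read 'c': matches stack top 'c' => pop. Stack: dab
  Read 'c': push. Stack: dabc
Final stack: "dabc" (length 4)

4


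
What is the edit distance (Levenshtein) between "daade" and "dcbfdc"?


Computing edit distance: "daade" -> "dcbfdc"
DP table:
           d    c    b    f    d    c
      0    1    2    3    4    5    6
  d   1    0    1    2    3    4    5
  a   2    1    1    2    3    4    5
  a   3    2    2    2    3    4    5
  d   4    3    3    3    3    3    4
  e   5    4    4    4    4    4    4
Edit distance = dp[5][6] = 4

4


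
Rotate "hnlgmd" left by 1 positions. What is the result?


Input: "hnlgmd", rotate left by 1
First 1 characters: "h"
Remaining characters: "nlgmd"
Concatenate remaining + first: "nlgmd" + "h" = "nlgmdh"

nlgmdh


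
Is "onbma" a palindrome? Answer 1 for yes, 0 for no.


Input: onbma
Reversed: ambno
  Compare pos 0 ('o') with pos 4 ('a'): MISMATCH
  Compare pos 1 ('n') with pos 3 ('m'): MISMATCH
Result: not a palindrome

0


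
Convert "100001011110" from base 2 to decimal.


Input: "100001011110" in base 2
Positional expansion:
  Digit '1' (value 1) x 2^11 = 2048
  Digit '0' (value 0) x 2^10 = 0
  Digit '0' (value 0) x 2^9 = 0
  Digit '0' (value 0) x 2^8 = 0
  Digit '0' (value 0) x 2^7 = 0
  Digit '1' (value 1) x 2^6 = 64
  Digit '0' (value 0) x 2^5 = 0
  Digit '1' (value 1) x 2^4 = 16
  Digit '1' (value 1) x 2^3 = 8
  Digit '1' (value 1) x 2^2 = 4
  Digit '1' (value 1) x 2^1 = 2
  Digit '0' (value 0) x 2^0 = 0
Sum = 2142

2142


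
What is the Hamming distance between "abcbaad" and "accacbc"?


Comparing "abcbaad" and "accacbc" position by position:
  Position 0: 'a' vs 'a' => same
  Position 1: 'b' vs 'c' => differ
  Position 2: 'c' vs 'c' => same
  Position 3: 'b' vs 'a' => differ
  Position 4: 'a' vs 'c' => differ
  Position 5: 'a' vs 'b' => differ
  Position 6: 'd' vs 'c' => differ
Total differences (Hamming distance): 5

5


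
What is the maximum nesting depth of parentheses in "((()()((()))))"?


Input: "((()()((()))))"
Tracking depth:
  Position 0 '(': depth becomes 1
  Position 1 '(': depth becomes 2
  Position 2 '(': depth becomes 3
  Position 3 ')': depth becomes 2
  Position 4 '(': depth becomes 3
  Position 5 ')': depth becomes 2
  Position 6 '(': depth becomes 3
  Position 7 '(': depth becomes 4
  Position 8 '(': depth becomes 5
  Position 9 ')': depth becomes 4
  Position 10 ')': depth becomes 3
  Position 11 ')': depth becomes 2
  Position 12 ')': depth becomes 1
  Position 13 ')': depth becomes 0
Maximum depth reached: 5

5


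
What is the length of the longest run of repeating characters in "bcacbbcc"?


Input: "bcacbbcc"
Scanning for longest run:
  Position 1 ('c'): new char, reset run to 1
  Position 2 ('a'): new char, reset run to 1
  Position 3 ('c'): new char, reset run to 1
  Position 4 ('b'): new char, reset run to 1
  Position 5 ('b'): continues run of 'b', length=2
  Position 6 ('c'): new char, reset run to 1
  Position 7 ('c'): continues run of 'c', length=2
Longest run: 'b' with length 2

2


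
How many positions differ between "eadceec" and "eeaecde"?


Comparing "eadceec" and "eeaecde" position by position:
  Position 0: 'e' vs 'e' => same
  Position 1: 'a' vs 'e' => DIFFER
  Position 2: 'd' vs 'a' => DIFFER
  Position 3: 'c' vs 'e' => DIFFER
  Position 4: 'e' vs 'c' => DIFFER
  Position 5: 'e' vs 'd' => DIFFER
  Position 6: 'c' vs 'e' => DIFFER
Positions that differ: 6

6


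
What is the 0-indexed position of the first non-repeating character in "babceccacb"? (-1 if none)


Input: babceccacb
Character frequencies:
  'a': 2
  'b': 3
  'c': 4
  'e': 1
Scanning left to right for freq == 1:
  Position 0 ('b'): freq=3, skip
  Position 1 ('a'): freq=2, skip
  Position 2 ('b'): freq=3, skip
  Position 3 ('c'): freq=4, skip
  Position 4 ('e'): unique! => answer = 4

4


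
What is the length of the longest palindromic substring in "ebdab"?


Input: "ebdab"
Checking substrings for palindromes:
  No multi-char palindromic substrings found
Longest palindromic substring: "e" with length 1

1


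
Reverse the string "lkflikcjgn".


Input: lkflikcjgn
Reading characters right to left:
  Position 9: 'n'
  Position 8: 'g'
  Position 7: 'j'
  Position 6: 'c'
  Position 5: 'k'
  Position 4: 'i'
  Position 3: 'l'
  Position 2: 'f'
  Position 1: 'k'
  Position 0: 'l'
Reversed: ngjckilfkl

ngjckilfkl


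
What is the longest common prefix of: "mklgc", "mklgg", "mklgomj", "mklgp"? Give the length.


Words: mklgc, mklgg, mklgomj, mklgp
  Position 0: all 'm' => match
  Position 1: all 'k' => match
  Position 2: all 'l' => match
  Position 3: all 'g' => match
  Position 4: ('c', 'g', 'o', 'p') => mismatch, stop
LCP = "mklg" (length 4)

4


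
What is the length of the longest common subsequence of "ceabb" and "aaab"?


LCS of "ceabb" and "aaab"
DP table:
           a    a    a    b
      0    0    0    0    0
  c   0    0    0    0    0
  e   0    0    0    0    0
  a   0    1    1    1    1
  b   0    1    1    1    2
  b   0    1    1    1    2
LCS length = dp[5][4] = 2

2


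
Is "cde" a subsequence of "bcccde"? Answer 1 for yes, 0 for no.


Check if "cde" is a subsequence of "bcccde"
Greedy scan:
  Position 0 ('b'): no match needed
  Position 1 ('c'): matches sub[0] = 'c'
  Position 2 ('c'): no match needed
  Position 3 ('c'): no match needed
  Position 4 ('d'): matches sub[1] = 'd'
  Position 5 ('e'): matches sub[2] = 'e'
All 3 characters matched => is a subsequence

1


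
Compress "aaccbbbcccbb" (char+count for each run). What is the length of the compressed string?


Input: aaccbbbcccbb
Runs:
  'a' x 2 => "a2"
  'c' x 2 => "c2"
  'b' x 3 => "b3"
  'c' x 3 => "c3"
  'b' x 2 => "b2"
Compressed: "a2c2b3c3b2"
Compressed length: 10

10


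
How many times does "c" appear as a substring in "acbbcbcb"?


Searching for "c" in "acbbcbcb"
Scanning each position:
  Position 0: "a" => no
  Position 1: "c" => MATCH
  Position 2: "b" => no
  Position 3: "b" => no
  Position 4: "c" => MATCH
  Position 5: "b" => no
  Position 6: "c" => MATCH
  Position 7: "b" => no
Total occurrences: 3

3


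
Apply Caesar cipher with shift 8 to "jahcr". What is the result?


Caesar cipher: shift "jahcr" by 8
  'j' (pos 9) + 8 = pos 17 = 'r'
  'a' (pos 0) + 8 = pos 8 = 'i'
  'h' (pos 7) + 8 = pos 15 = 'p'
  'c' (pos 2) + 8 = pos 10 = 'k'
  'r' (pos 17) + 8 = pos 25 = 'z'
Result: ripkz

ripkz


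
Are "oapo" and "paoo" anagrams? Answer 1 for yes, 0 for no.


Strings: "oapo", "paoo"
Sorted first:  aoop
Sorted second: aoop
Sorted forms match => anagrams

1


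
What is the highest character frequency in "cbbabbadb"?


Input: cbbabbadb
Character counts:
  'a': 2
  'b': 5
  'c': 1
  'd': 1
Maximum frequency: 5

5


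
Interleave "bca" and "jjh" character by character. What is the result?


Interleaving "bca" and "jjh":
  Position 0: 'b' from first, 'j' from second => "bj"
  Position 1: 'c' from first, 'j' from second => "cj"
  Position 2: 'a' from first, 'h' from second => "ah"
Result: bjcjah

bjcjah


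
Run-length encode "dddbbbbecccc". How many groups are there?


Input: dddbbbbecccc
Scanning for consecutive runs:
  Group 1: 'd' x 3 (positions 0-2)
  Group 2: 'b' x 4 (positions 3-6)
  Group 3: 'e' x 1 (positions 7-7)
  Group 4: 'c' x 4 (positions 8-11)
Total groups: 4

4


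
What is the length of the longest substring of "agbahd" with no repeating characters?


Input: "agbahd"
Sliding window (track last position of each char):
  Position 0 ('a'): window [0,0] length 1 -- new best
  Position 1 ('g'): window [0,1] length 2 -- new best
  Position 2 ('b'): window [0,2] length 3 -- new best
  Position 3 ('a'): repeat (last at 0), move window start to 1
  Position 3 ('a'): window [1,3] length 3
  Position 4 ('h'): window [1,4] length 4 -- new best
  Position 5 ('d'): window [1,5] length 5 -- new best
Longest substring with no repeats: "gbahd" with length 5

5


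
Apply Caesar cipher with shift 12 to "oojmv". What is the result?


Caesar cipher: shift "oojmv" by 12
  'o' (pos 14) + 12 = pos 0 = 'a'
  'o' (pos 14) + 12 = pos 0 = 'a'
  'j' (pos 9) + 12 = pos 21 = 'v'
  'm' (pos 12) + 12 = pos 24 = 'y'
  'v' (pos 21) + 12 = pos 7 = 'h'
Result: aavyh

aavyh


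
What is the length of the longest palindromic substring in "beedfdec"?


Input: "beedfdec"
Checking substrings for palindromes:
  [2:7] "edfde" (len 5) => palindrome
  [3:6] "dfd" (len 3) => palindrome
  [1:3] "ee" (len 2) => palindrome
Longest palindromic substring: "edfde" with length 5

5


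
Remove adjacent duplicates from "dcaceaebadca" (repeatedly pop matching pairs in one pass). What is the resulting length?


Input: dcaceaebadca
Stack-based adjacent duplicate removal:
  Read 'd': push. Stack: d
  Read 'c': push. Stack: dc
  Read 'a': push. Stack: dca
  Read 'c': push. Stack: dcac
  Read 'e': push. Stack: dcace
  Read 'a': push. Stack: dcacea
  Read 'e': push. Stack: dcaceae
  Read 'b': push. Stack: dcaceaeb
  Read 'a': push. Stack: dcaceaeba
  Read 'd': push. Stack: dcaceaebad
  Read 'c': push. Stack: dcaceaebadc
  Read 'a': push. Stack: dcaceaebadca
Final stack: "dcaceaebadca" (length 12)

12


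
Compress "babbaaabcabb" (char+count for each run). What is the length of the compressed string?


Input: babbaaabcabb
Runs:
  'b' x 1 => "b1"
  'a' x 1 => "a1"
  'b' x 2 => "b2"
  'a' x 3 => "a3"
  'b' x 1 => "b1"
  'c' x 1 => "c1"
  'a' x 1 => "a1"
  'b' x 2 => "b2"
Compressed: "b1a1b2a3b1c1a1b2"
Compressed length: 16

16


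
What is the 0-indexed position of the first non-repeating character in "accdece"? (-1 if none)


Input: accdece
Character frequencies:
  'a': 1
  'c': 3
  'd': 1
  'e': 2
Scanning left to right for freq == 1:
  Position 0 ('a'): unique! => answer = 0

0


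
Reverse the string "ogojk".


Input: ogojk
Reading characters right to left:
  Position 4: 'k'
  Position 3: 'j'
  Position 2: 'o'
  Position 1: 'g'
  Position 0: 'o'
Reversed: kjogo

kjogo


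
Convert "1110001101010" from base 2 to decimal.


Input: "1110001101010" in base 2
Positional expansion:
  Digit '1' (value 1) x 2^12 = 4096
  Digit '1' (value 1) x 2^11 = 2048
  Digit '1' (value 1) x 2^10 = 1024
  Digit '0' (value 0) x 2^9 = 0
  Digit '0' (value 0) x 2^8 = 0
  Digit '0' (value 0) x 2^7 = 0
  Digit '1' (value 1) x 2^6 = 64
  Digit '1' (value 1) x 2^5 = 32
  Digit '0' (value 0) x 2^4 = 0
  Digit '1' (value 1) x 2^3 = 8
  Digit '0' (value 0) x 2^2 = 0
  Digit '1' (value 1) x 2^1 = 2
  Digit '0' (value 0) x 2^0 = 0
Sum = 7274

7274


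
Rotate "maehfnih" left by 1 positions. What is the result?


Input: "maehfnih", rotate left by 1
First 1 characters: "m"
Remaining characters: "aehfnih"
Concatenate remaining + first: "aehfnih" + "m" = "aehfnihm"

aehfnihm


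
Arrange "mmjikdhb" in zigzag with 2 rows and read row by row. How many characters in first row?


Zigzag "mmjikdhb" into 2 rows:
Placing characters:
  'm' => row 0
  'm' => row 1
  'j' => row 0
  'i' => row 1
  'k' => row 0
  'd' => row 1
  'h' => row 0
  'b' => row 1
Rows:
  Row 0: "mjkh"
  Row 1: "midb"
First row length: 4

4


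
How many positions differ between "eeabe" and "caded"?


Comparing "eeabe" and "caded" position by position:
  Position 0: 'e' vs 'c' => DIFFER
  Position 1: 'e' vs 'a' => DIFFER
  Position 2: 'a' vs 'd' => DIFFER
  Position 3: 'b' vs 'e' => DIFFER
  Position 4: 'e' vs 'd' => DIFFER
Positions that differ: 5

5


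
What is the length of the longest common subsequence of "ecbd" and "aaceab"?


LCS of "ecbd" and "aaceab"
DP table:
           a    a    c    e    a    b
      0    0    0    0    0    0    0
  e   0    0    0    0    1    1    1
  c   0    0    0    1    1    1    1
  b   0    0    0    1    1    1    2
  d   0    0    0    1    1    1    2
LCS length = dp[4][6] = 2

2


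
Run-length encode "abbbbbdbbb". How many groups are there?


Input: abbbbbdbbb
Scanning for consecutive runs:
  Group 1: 'a' x 1 (positions 0-0)
  Group 2: 'b' x 5 (positions 1-5)
  Group 3: 'd' x 1 (positions 6-6)
  Group 4: 'b' x 3 (positions 7-9)
Total groups: 4

4


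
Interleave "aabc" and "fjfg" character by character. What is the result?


Interleaving "aabc" and "fjfg":
  Position 0: 'a' from first, 'f' from second => "af"
  Position 1: 'a' from first, 'j' from second => "aj"
  Position 2: 'b' from first, 'f' from second => "bf"
  Position 3: 'c' from first, 'g' from second => "cg"
Result: afajbfcg

afajbfcg


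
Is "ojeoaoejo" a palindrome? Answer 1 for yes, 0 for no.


Input: ojeoaoejo
Reversed: ojeoaoejo
  Compare pos 0 ('o') with pos 8 ('o'): match
  Compare pos 1 ('j') with pos 7 ('j'): match
  Compare pos 2 ('e') with pos 6 ('e'): match
  Compare pos 3 ('o') with pos 5 ('o'): match
Result: palindrome

1


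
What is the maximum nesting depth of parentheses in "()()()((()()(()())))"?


Input: "()()()((()()(()())))"
Tracking depth:
  Position 0 '(': depth becomes 1
  Position 1 ')': depth becomes 0
  Position 2 '(': depth becomes 1
  Position 3 ')': depth becomes 0
  Position 4 '(': depth becomes 1
  Position 5 ')': depth becomes 0
  Position 6 '(': depth becomes 1
  Position 7 '(': depth becomes 2
  Position 8 '(': depth becomes 3
  Position 9 ')': depth becomes 2
  Position 10 '(': depth becomes 3
  Position 11 ')': depth becomes 2
  Position 12 '(': depth becomes 3
  Position 13 '(': depth becomes 4
  Position 14 ')': depth becomes 3
  Position 15 '(': depth becomes 4
  Position 16 ')': depth becomes 3
  Position 17 ')': depth becomes 2
  Position 18 ')': depth becomes 1
  Position 19 ')': depth becomes 0
Maximum depth reached: 4

4


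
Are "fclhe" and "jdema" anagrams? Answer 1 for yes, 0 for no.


Strings: "fclhe", "jdema"
Sorted first:  cefhl
Sorted second: adejm
Differ at position 0: 'c' vs 'a' => not anagrams

0


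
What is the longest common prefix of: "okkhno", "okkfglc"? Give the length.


Words: okkhno, okkfglc
  Position 0: all 'o' => match
  Position 1: all 'k' => match
  Position 2: all 'k' => match
  Position 3: ('h', 'f') => mismatch, stop
LCP = "okk" (length 3)

3


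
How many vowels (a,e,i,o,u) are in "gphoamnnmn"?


Input: gphoamnnmn
Checking each character:
  'g' at position 0: consonant
  'p' at position 1: consonant
  'h' at position 2: consonant
  'o' at position 3: vowel (running total: 1)
  'a' at position 4: vowel (running total: 2)
  'm' at position 5: consonant
  'n' at position 6: consonant
  'n' at position 7: consonant
  'm' at position 8: consonant
  'n' at position 9: consonant
Total vowels: 2

2


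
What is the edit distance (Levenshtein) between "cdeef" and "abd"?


Computing edit distance: "cdeef" -> "abd"
DP table:
           a    b    d
      0    1    2    3
  c   1    1    2    3
  d   2    2    2    2
  e   3    3    3    3
  e   4    4    4    4
  f   5    5    5    5
Edit distance = dp[5][3] = 5

5


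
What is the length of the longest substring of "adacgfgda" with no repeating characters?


Input: "adacgfgda"
Sliding window (track last position of each char):
  Position 0 ('a'): window [0,0] length 1 -- new best
  Position 1 ('d'): window [0,1] length 2 -- new best
  Position 2 ('a'): repeat (last at 0), move window start to 1
  Position 2 ('a'): window [1,2] length 2
  Position 3 ('c'): window [1,3] length 3 -- new best
  Position 4 ('g'): window [1,4] length 4 -- new best
  Position 5 ('f'): window [1,5] length 5 -- new best
  Position 6 ('g'): repeat (last at 4), move window start to 5
  Position 6 ('g'): window [5,6] length 2
  Position 7 ('d'): window [5,7] length 3
  Position 8 ('a'): window [5,8] length 4
Longest substring with no repeats: "dacgf" with length 5

5


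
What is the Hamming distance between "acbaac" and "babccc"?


Comparing "acbaac" and "babccc" position by position:
  Position 0: 'a' vs 'b' => differ
  Position 1: 'c' vs 'a' => differ
  Position 2: 'b' vs 'b' => same
  Position 3: 'a' vs 'c' => differ
  Position 4: 'a' vs 'c' => differ
  Position 5: 'c' vs 'c' => same
Total differences (Hamming distance): 4

4


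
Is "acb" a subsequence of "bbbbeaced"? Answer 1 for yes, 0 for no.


Check if "acb" is a subsequence of "bbbbeaced"
Greedy scan:
  Position 0 ('b'): no match needed
  Position 1 ('b'): no match needed
  Position 2 ('b'): no match needed
  Position 3 ('b'): no match needed
  Position 4 ('e'): no match needed
  Position 5 ('a'): matches sub[0] = 'a'
  Position 6 ('c'): matches sub[1] = 'c'
  Position 7 ('e'): no match needed
  Position 8 ('d'): no match needed
Only matched 2/3 characters => not a subsequence

0


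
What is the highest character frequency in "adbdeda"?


Input: adbdeda
Character counts:
  'a': 2
  'b': 1
  'd': 3
  'e': 1
Maximum frequency: 3

3


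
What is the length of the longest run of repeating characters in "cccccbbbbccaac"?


Input: "cccccbbbbccaac"
Scanning for longest run:
  Position 1 ('c'): continues run of 'c', length=2
  Position 2 ('c'): continues run of 'c', length=3
  Position 3 ('c'): continues run of 'c', length=4
  Position 4 ('c'): continues run of 'c', length=5
  Position 5 ('b'): new char, reset run to 1
  Position 6 ('b'): continues run of 'b', length=2
  Position 7 ('b'): continues run of 'b', length=3
  Position 8 ('b'): continues run of 'b', length=4
  Position 9 ('c'): new char, reset run to 1
  Position 10 ('c'): continues run of 'c', length=2
  Position 11 ('a'): new char, reset run to 1
  Position 12 ('a'): continues run of 'a', length=2
  Position 13 ('c'): new char, reset run to 1
Longest run: 'c' with length 5

5


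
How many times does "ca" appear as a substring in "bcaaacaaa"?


Searching for "ca" in "bcaaacaaa"
Scanning each position:
  Position 0: "bc" => no
  Position 1: "ca" => MATCH
  Position 2: "aa" => no
  Position 3: "aa" => no
  Position 4: "ac" => no
  Position 5: "ca" => MATCH
  Position 6: "aa" => no
  Position 7: "aa" => no
Total occurrences: 2

2


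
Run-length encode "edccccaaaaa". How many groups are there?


Input: edccccaaaaa
Scanning for consecutive runs:
  Group 1: 'e' x 1 (positions 0-0)
  Group 2: 'd' x 1 (positions 1-1)
  Group 3: 'c' x 4 (positions 2-5)
  Group 4: 'a' x 5 (positions 6-10)
Total groups: 4

4


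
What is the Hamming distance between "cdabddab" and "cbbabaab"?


Comparing "cdabddab" and "cbbabaab" position by position:
  Position 0: 'c' vs 'c' => same
  Position 1: 'd' vs 'b' => differ
  Position 2: 'a' vs 'b' => differ
  Position 3: 'b' vs 'a' => differ
  Position 4: 'd' vs 'b' => differ
  Position 5: 'd' vs 'a' => differ
  Position 6: 'a' vs 'a' => same
  Position 7: 'b' vs 'b' => same
Total differences (Hamming distance): 5

5


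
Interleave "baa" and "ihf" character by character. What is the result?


Interleaving "baa" and "ihf":
  Position 0: 'b' from first, 'i' from second => "bi"
  Position 1: 'a' from first, 'h' from second => "ah"
  Position 2: 'a' from first, 'f' from second => "af"
Result: biahaf

biahaf


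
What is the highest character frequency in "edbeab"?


Input: edbeab
Character counts:
  'a': 1
  'b': 2
  'd': 1
  'e': 2
Maximum frequency: 2

2


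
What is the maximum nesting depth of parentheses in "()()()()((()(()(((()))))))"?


Input: "()()()()((()(()(((()))))))"
Tracking depth:
  Position 0 '(': depth becomes 1
  Position 1 ')': depth becomes 0
  Position 2 '(': depth becomes 1
  Position 3 ')': depth becomes 0
  Position 4 '(': depth becomes 1
  Position 5 ')': depth becomes 0
  Position 6 '(': depth becomes 1
  Position 7 ')': depth becomes 0
  Position 8 '(': depth becomes 1
  Position 9 '(': depth becomes 2
  Position 10 '(': depth becomes 3
  Position 11 ')': depth becomes 2
  Position 12 '(': depth becomes 3
  Position 13 '(': depth becomes 4
  Position 14 ')': depth becomes 3
  Position 15 '(': depth becomes 4
  Position 16 '(': depth becomes 5
  Position 17 '(': depth becomes 6
  Position 18 '(': depth becomes 7
  Position 19 ')': depth becomes 6
  Position 20 ')': depth becomes 5
  Position 21 ')': depth becomes 4
  Position 22 ')': depth becomes 3
  Position 23 ')': depth becomes 2
  Position 24 ')': depth becomes 1
  Position 25 ')': depth becomes 0
Maximum depth reached: 7

7


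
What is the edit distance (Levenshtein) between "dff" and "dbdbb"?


Computing edit distance: "dff" -> "dbdbb"
DP table:
           d    b    d    b    b
      0    1    2    3    4    5
  d   1    0    1    2    3    4
  f   2    1    1    2    3    4
  f   3    2    2    2    3    4
Edit distance = dp[3][5] = 4

4


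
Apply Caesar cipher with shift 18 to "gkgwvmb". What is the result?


Caesar cipher: shift "gkgwvmb" by 18
  'g' (pos 6) + 18 = pos 24 = 'y'
  'k' (pos 10) + 18 = pos 2 = 'c'
  'g' (pos 6) + 18 = pos 24 = 'y'
  'w' (pos 22) + 18 = pos 14 = 'o'
  'v' (pos 21) + 18 = pos 13 = 'n'
  'm' (pos 12) + 18 = pos 4 = 'e'
  'b' (pos 1) + 18 = pos 19 = 't'
Result: ycyonet

ycyonet


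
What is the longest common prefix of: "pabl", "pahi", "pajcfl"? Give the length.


Words: pabl, pahi, pajcfl
  Position 0: all 'p' => match
  Position 1: all 'a' => match
  Position 2: ('b', 'h', 'j') => mismatch, stop
LCP = "pa" (length 2)

2


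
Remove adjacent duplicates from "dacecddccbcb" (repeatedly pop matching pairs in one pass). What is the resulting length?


Input: dacecddccbcb
Stack-based adjacent duplicate removal:
  Read 'd': push. Stack: d
  Read 'a': push. Stack: da
  Read 'c': push. Stack: dac
  Read 'e': push. Stack: dace
  Read 'c': push. Stack: dacec
  Read 'd': push. Stack: dacecd
  Read 'd': matches stack top 'd' => pop. Stack: dacec
  Read 'c': matches stack top 'c' => pop. Stack: dace
  Read 'c': push. Stack: dacec
  Read 'b': push. Stack: dacecb
  Read 'c': push. Stack: dacecbc
  Read 'b': push. Stack: dacecbcb
Final stack: "dacecbcb" (length 8)

8


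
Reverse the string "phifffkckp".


Input: phifffkckp
Reading characters right to left:
  Position 9: 'p'
  Position 8: 'k'
  Position 7: 'c'
  Position 6: 'k'
  Position 5: 'f'
  Position 4: 'f'
  Position 3: 'f'
  Position 2: 'i'
  Position 1: 'h'
  Position 0: 'p'
Reversed: pkckfffihp

pkckfffihp


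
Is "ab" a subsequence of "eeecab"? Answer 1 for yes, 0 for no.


Check if "ab" is a subsequence of "eeecab"
Greedy scan:
  Position 0 ('e'): no match needed
  Position 1 ('e'): no match needed
  Position 2 ('e'): no match needed
  Position 3 ('c'): no match needed
  Position 4 ('a'): matches sub[0] = 'a'
  Position 5 ('b'): matches sub[1] = 'b'
All 2 characters matched => is a subsequence

1


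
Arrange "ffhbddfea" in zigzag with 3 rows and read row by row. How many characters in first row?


Zigzag "ffhbddfea" into 3 rows:
Placing characters:
  'f' => row 0
  'f' => row 1
  'h' => row 2
  'b' => row 1
  'd' => row 0
  'd' => row 1
  'f' => row 2
  'e' => row 1
  'a' => row 0
Rows:
  Row 0: "fda"
  Row 1: "fbde"
  Row 2: "hf"
First row length: 3

3


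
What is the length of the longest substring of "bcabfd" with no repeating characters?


Input: "bcabfd"
Sliding window (track last position of each char):
  Position 0 ('b'): window [0,0] length 1 -- new best
  Position 1 ('c'): window [0,1] length 2 -- new best
  Position 2 ('a'): window [0,2] length 3 -- new best
  Position 3 ('b'): repeat (last at 0), move window start to 1
  Position 3 ('b'): window [1,3] length 3
  Position 4 ('f'): window [1,4] length 4 -- new best
  Position 5 ('d'): window [1,5] length 5 -- new best
Longest substring with no repeats: "cabfd" with length 5

5


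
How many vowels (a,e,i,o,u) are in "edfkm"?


Input: edfkm
Checking each character:
  'e' at position 0: vowel (running total: 1)
  'd' at position 1: consonant
  'f' at position 2: consonant
  'k' at position 3: consonant
  'm' at position 4: consonant
Total vowels: 1

1


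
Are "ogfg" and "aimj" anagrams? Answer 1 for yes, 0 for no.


Strings: "ogfg", "aimj"
Sorted first:  fggo
Sorted second: aijm
Differ at position 0: 'f' vs 'a' => not anagrams

0


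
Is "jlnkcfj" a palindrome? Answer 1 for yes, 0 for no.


Input: jlnkcfj
Reversed: jfcknlj
  Compare pos 0 ('j') with pos 6 ('j'): match
  Compare pos 1 ('l') with pos 5 ('f'): MISMATCH
  Compare pos 2 ('n') with pos 4 ('c'): MISMATCH
Result: not a palindrome

0


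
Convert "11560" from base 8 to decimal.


Input: "11560" in base 8
Positional expansion:
  Digit '1' (value 1) x 8^4 = 4096
  Digit '1' (value 1) x 8^3 = 512
  Digit '5' (value 5) x 8^2 = 320
  Digit '6' (value 6) x 8^1 = 48
  Digit '0' (value 0) x 8^0 = 0
Sum = 4976

4976


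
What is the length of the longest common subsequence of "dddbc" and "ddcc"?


LCS of "dddbc" and "ddcc"
DP table:
           d    d    c    c
      0    0    0    0    0
  d   0    1    1    1    1
  d   0    1    2    2    2
  d   0    1    2    2    2
  b   0    1    2    2    2
  c   0    1    2    3    3
LCS length = dp[5][4] = 3

3


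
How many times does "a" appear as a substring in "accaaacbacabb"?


Searching for "a" in "accaaacbacabb"
Scanning each position:
  Position 0: "a" => MATCH
  Position 1: "c" => no
  Position 2: "c" => no
  Position 3: "a" => MATCH
  Position 4: "a" => MATCH
  Position 5: "a" => MATCH
  Position 6: "c" => no
  Position 7: "b" => no
  Position 8: "a" => MATCH
  Position 9: "c" => no
  Position 10: "a" => MATCH
  Position 11: "b" => no
  Position 12: "b" => no
Total occurrences: 6

6


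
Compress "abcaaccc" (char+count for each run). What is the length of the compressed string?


Input: abcaaccc
Runs:
  'a' x 1 => "a1"
  'b' x 1 => "b1"
  'c' x 1 => "c1"
  'a' x 2 => "a2"
  'c' x 3 => "c3"
Compressed: "a1b1c1a2c3"
Compressed length: 10

10


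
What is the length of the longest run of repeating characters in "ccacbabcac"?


Input: "ccacbabcac"
Scanning for longest run:
  Position 1 ('c'): continues run of 'c', length=2
  Position 2 ('a'): new char, reset run to 1
  Position 3 ('c'): new char, reset run to 1
  Position 4 ('b'): new char, reset run to 1
  Position 5 ('a'): new char, reset run to 1
  Position 6 ('b'): new char, reset run to 1
  Position 7 ('c'): new char, reset run to 1
  Position 8 ('a'): new char, reset run to 1
  Position 9 ('c'): new char, reset run to 1
Longest run: 'c' with length 2

2


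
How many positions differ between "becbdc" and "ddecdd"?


Comparing "becbdc" and "ddecdd" position by position:
  Position 0: 'b' vs 'd' => DIFFER
  Position 1: 'e' vs 'd' => DIFFER
  Position 2: 'c' vs 'e' => DIFFER
  Position 3: 'b' vs 'c' => DIFFER
  Position 4: 'd' vs 'd' => same
  Position 5: 'c' vs 'd' => DIFFER
Positions that differ: 5

5


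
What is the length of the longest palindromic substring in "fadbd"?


Input: "fadbd"
Checking substrings for palindromes:
  [2:5] "dbd" (len 3) => palindrome
Longest palindromic substring: "dbd" with length 3

3


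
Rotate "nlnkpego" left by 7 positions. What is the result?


Input: "nlnkpego", rotate left by 7
First 7 characters: "nlnkpeg"
Remaining characters: "o"
Concatenate remaining + first: "o" + "nlnkpeg" = "onlnkpeg"

onlnkpeg


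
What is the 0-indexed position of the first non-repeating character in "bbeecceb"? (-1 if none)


Input: bbeecceb
Character frequencies:
  'b': 3
  'c': 2
  'e': 3
Scanning left to right for freq == 1:
  Position 0 ('b'): freq=3, skip
  Position 1 ('b'): freq=3, skip
  Position 2 ('e'): freq=3, skip
  Position 3 ('e'): freq=3, skip
  Position 4 ('c'): freq=2, skip
  Position 5 ('c'): freq=2, skip
  Position 6 ('e'): freq=3, skip
  Position 7 ('b'): freq=3, skip
  No unique character found => answer = -1

-1


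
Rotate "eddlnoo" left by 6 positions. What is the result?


Input: "eddlnoo", rotate left by 6
First 6 characters: "eddlno"
Remaining characters: "o"
Concatenate remaining + first: "o" + "eddlno" = "oeddlno"

oeddlno


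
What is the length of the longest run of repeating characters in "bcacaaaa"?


Input: "bcacaaaa"
Scanning for longest run:
  Position 1 ('c'): new char, reset run to 1
  Position 2 ('a'): new char, reset run to 1
  Position 3 ('c'): new char, reset run to 1
  Position 4 ('a'): new char, reset run to 1
  Position 5 ('a'): continues run of 'a', length=2
  Position 6 ('a'): continues run of 'a', length=3
  Position 7 ('a'): continues run of 'a', length=4
Longest run: 'a' with length 4

4


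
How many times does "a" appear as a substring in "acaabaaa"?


Searching for "a" in "acaabaaa"
Scanning each position:
  Position 0: "a" => MATCH
  Position 1: "c" => no
  Position 2: "a" => MATCH
  Position 3: "a" => MATCH
  Position 4: "b" => no
  Position 5: "a" => MATCH
  Position 6: "a" => MATCH
  Position 7: "a" => MATCH
Total occurrences: 6

6


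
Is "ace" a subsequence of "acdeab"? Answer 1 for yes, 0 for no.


Check if "ace" is a subsequence of "acdeab"
Greedy scan:
  Position 0 ('a'): matches sub[0] = 'a'
  Position 1 ('c'): matches sub[1] = 'c'
  Position 2 ('d'): no match needed
  Position 3 ('e'): matches sub[2] = 'e'
  Position 4 ('a'): no match needed
  Position 5 ('b'): no match needed
All 3 characters matched => is a subsequence

1


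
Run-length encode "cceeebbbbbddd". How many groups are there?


Input: cceeebbbbbddd
Scanning for consecutive runs:
  Group 1: 'c' x 2 (positions 0-1)
  Group 2: 'e' x 3 (positions 2-4)
  Group 3: 'b' x 5 (positions 5-9)
  Group 4: 'd' x 3 (positions 10-12)
Total groups: 4

4


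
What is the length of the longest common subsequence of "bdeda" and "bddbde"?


LCS of "bdeda" and "bddbde"
DP table:
           b    d    d    b    d    e
      0    0    0    0    0    0    0
  b   0    1    1    1    1    1    1
  d   0    1    2    2    2    2    2
  e   0    1    2    2    2    2    3
  d   0    1    2    3    3    3    3
  a   0    1    2    3    3    3    3
LCS length = dp[5][6] = 3

3
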